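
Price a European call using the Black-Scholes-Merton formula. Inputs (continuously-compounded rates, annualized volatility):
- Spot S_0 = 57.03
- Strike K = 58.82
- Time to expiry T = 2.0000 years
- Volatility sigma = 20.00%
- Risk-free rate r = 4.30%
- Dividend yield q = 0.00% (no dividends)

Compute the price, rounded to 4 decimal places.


Answer: Price = 7.8876

Derivation:
d1 = (ln(S/K) + (r - q + 0.5*sigma^2) * T) / (sigma * sqrt(T)) = 0.33621341
d2 = d1 - sigma * sqrt(T) = 0.05337069
exp(-rT) = 0.91759423; exp(-qT) = 1.00000000
C = S_0 * exp(-qT) * N(d1) - K * exp(-rT) * N(d2)
N(d1) = 0.63164503; N(d2) = 0.52128172
C = 57.0300 * 1.00000000 * 0.63164503 - 58.8200 * 0.91759423 * 0.52128172 = 7.8876


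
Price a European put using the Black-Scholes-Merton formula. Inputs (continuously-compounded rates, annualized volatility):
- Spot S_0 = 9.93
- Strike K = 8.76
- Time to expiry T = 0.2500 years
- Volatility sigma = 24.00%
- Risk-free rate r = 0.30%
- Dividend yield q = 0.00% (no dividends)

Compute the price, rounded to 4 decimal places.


Answer: Price = 0.0844

Derivation:
d1 = (ln(S/K) + (r - q + 0.5*sigma^2) * T) / (sigma * sqrt(T)) = 1.11095478
d2 = d1 - sigma * sqrt(T) = 0.99095478
exp(-rT) = 0.99925028; exp(-qT) = 1.00000000
P = K * exp(-rT) * N(-d2) - S_0 * exp(-qT) * N(-d1)
N(-d1) = 0.13329391; N(-d2) = 0.16085383
P = 8.7600 * 0.99925028 * 0.16085383 - 9.9300 * 1.00000000 * 0.13329391 = 0.0844


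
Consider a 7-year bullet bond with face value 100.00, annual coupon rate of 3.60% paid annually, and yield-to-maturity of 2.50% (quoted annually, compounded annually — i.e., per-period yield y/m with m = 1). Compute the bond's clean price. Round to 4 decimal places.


Answer: Price = 106.9843

Derivation:
Coupon per period c = face * coupon_rate / m = 3.600000
Periods per year m = 1; per-period yield y/m = 0.025000
Number of cashflows N = 7
Cashflows (t years, CF_t, discount factor 1/(1+y/m)^(m*t), PV):
  t = 1.0000: CF_t = 3.600000, DF = 0.975610, PV = 3.512195
  t = 2.0000: CF_t = 3.600000, DF = 0.951814, PV = 3.426532
  t = 3.0000: CF_t = 3.600000, DF = 0.928599, PV = 3.342958
  t = 4.0000: CF_t = 3.600000, DF = 0.905951, PV = 3.261422
  t = 5.0000: CF_t = 3.600000, DF = 0.883854, PV = 3.181875
  t = 6.0000: CF_t = 3.600000, DF = 0.862297, PV = 3.104269
  t = 7.0000: CF_t = 103.600000, DF = 0.841265, PV = 87.155078
Price P = sum_t PV_t = 106.984330


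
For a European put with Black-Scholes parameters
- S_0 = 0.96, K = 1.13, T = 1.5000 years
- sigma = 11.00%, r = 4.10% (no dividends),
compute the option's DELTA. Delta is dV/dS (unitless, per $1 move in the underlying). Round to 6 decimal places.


Answer: Delta = -0.753750

Derivation:
d1 = -0.6863368364; d2 = -0.8210587722
phi(d1) = 0.3152252994; exp(-qT) = 1.0000000000; exp(-rT) = 0.9403529457
N(-d1) = 0.7537496374
Delta = -exp(-qT) * N(-d1) = -1.0000000000 * 0.7537496374 = -0.753750


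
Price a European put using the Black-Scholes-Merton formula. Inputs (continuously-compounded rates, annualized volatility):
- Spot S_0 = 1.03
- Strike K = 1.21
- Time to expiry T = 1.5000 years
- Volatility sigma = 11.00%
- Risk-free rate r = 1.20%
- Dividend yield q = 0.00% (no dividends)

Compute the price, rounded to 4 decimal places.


Answer: Price = 0.1694

Derivation:
d1 = (ln(S/K) + (r - q + 0.5*sigma^2) * T) / (sigma * sqrt(T)) = -0.99454151
d2 = d1 - sigma * sqrt(T) = -1.12926344
exp(-rT) = 0.98216103; exp(-qT) = 1.00000000
P = K * exp(-rT) * N(-d2) - S_0 * exp(-qT) * N(-d1)
N(-d1) = 0.84002035; N(-d2) = 0.87060664
P = 1.2100 * 0.98216103 * 0.87060664 - 1.0300 * 1.00000000 * 0.84002035 = 0.1694


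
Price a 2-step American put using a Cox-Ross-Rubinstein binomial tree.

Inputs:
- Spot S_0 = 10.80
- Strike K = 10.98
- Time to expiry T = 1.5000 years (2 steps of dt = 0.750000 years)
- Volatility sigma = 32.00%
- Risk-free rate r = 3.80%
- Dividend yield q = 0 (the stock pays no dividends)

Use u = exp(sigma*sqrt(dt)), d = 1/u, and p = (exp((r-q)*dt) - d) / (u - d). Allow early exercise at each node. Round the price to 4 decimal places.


dt = T/N = 0.750000
u = exp(sigma*sqrt(dt)) = 1.319335; d = 1/u = 0.757957
p = (exp((r-q)*dt) - d) / (u - d) = 0.482656
Discount per step: exp(-r*dt) = 0.971902
Stock lattice S(k, i) with i counting down-moves:
  k=0: S(0,0) = 10.8000
  k=1: S(1,0) = 14.2488; S(1,1) = 8.1859
  k=2: S(2,0) = 18.7990; S(2,1) = 10.8000; S(2,2) = 6.2046
Terminal payoffs V(N, i) = max(K - S_T, 0):
  V(2,0) = 0.000000; V(2,1) = 0.180000; V(2,2) = 4.775407
Backward induction: V(k, i) = exp(-r*dt) * [p * V(k+1, i) + (1-p) * V(k+1, i+1)]; then take max(V_cont, immediate exercise) for American.
  V(1,0) = exp(-r*dt) * [p*0.000000 + (1-p)*0.180000] = 0.090505; exercise = 0.000000; V(1,0) = max -> 0.090505
  V(1,1) = exp(-r*dt) * [p*0.180000 + (1-p)*4.775407] = 2.485548; exercise = 2.794060; V(1,1) = max -> 2.794060
  V(0,0) = exp(-r*dt) * [p*0.090505 + (1-p)*2.794060] = 1.447330; exercise = 0.180000; V(0,0) = max -> 1.447330

Answer: Price = V(0,0) = 1.4473


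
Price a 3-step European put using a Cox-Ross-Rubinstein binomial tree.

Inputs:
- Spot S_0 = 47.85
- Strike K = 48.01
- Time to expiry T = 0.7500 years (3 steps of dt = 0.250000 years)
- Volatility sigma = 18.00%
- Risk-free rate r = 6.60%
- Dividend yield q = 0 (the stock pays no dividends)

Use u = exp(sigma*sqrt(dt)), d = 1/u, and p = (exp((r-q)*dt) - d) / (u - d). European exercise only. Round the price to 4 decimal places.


Answer: Price = V(0,0) = 2.1580

Derivation:
dt = T/N = 0.250000
u = exp(sigma*sqrt(dt)) = 1.094174; d = 1/u = 0.913931
p = (exp((r-q)*dt) - d) / (u - d) = 0.569818
Discount per step: exp(-r*dt) = 0.983635
Stock lattice S(k, i) with i counting down-moves:
  k=0: S(0,0) = 47.8500
  k=1: S(1,0) = 52.3562; S(1,1) = 43.7316
  k=2: S(2,0) = 57.2869; S(2,1) = 47.8500; S(2,2) = 39.9677
  k=3: S(3,0) = 62.6818; S(3,1) = 52.3562; S(3,2) = 43.7316; S(3,3) = 36.5277
Terminal payoffs V(N, i) = max(K - S_T, 0):
  V(3,0) = 0.000000; V(3,1) = 0.000000; V(3,2) = 4.278393; V(3,3) = 11.482291
Backward induction: V(k, i) = exp(-r*dt) * [p * V(k+1, i) + (1-p) * V(k+1, i+1)].
  V(2,0) = exp(-r*dt) * [p*0.000000 + (1-p)*0.000000] = 0.000000
  V(2,1) = exp(-r*dt) * [p*0.000000 + (1-p)*4.278393] = 1.810370
  V(2,2) = exp(-r*dt) * [p*4.278393 + (1-p)*11.482291] = 7.256655
  V(1,0) = exp(-r*dt) * [p*0.000000 + (1-p)*1.810370] = 0.766045
  V(1,1) = exp(-r*dt) * [p*1.810370 + (1-p)*7.256655] = 4.085299
  V(0,0) = exp(-r*dt) * [p*0.766045 + (1-p)*4.085299] = 2.158027


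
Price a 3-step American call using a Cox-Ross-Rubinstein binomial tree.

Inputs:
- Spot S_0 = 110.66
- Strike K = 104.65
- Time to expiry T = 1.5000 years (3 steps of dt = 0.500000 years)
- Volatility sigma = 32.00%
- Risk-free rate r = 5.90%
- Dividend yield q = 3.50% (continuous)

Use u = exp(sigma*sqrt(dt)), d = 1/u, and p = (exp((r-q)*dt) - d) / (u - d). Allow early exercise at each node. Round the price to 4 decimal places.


Answer: Price = V(0,0) = 21.7649

Derivation:
dt = T/N = 0.500000
u = exp(sigma*sqrt(dt)) = 1.253919; d = 1/u = 0.797499
p = (exp((r-q)*dt) - d) / (u - d) = 0.470122
Discount per step: exp(-r*dt) = 0.970931
Stock lattice S(k, i) with i counting down-moves:
  k=0: S(0,0) = 110.6600
  k=1: S(1,0) = 138.7587; S(1,1) = 88.2513
  k=2: S(2,0) = 173.9923; S(2,1) = 110.6600; S(2,2) = 70.3803
  k=3: S(3,0) = 218.1723; S(3,1) = 138.7587; S(3,2) = 88.2513; S(3,3) = 56.1283
Terminal payoffs V(N, i) = max(S_T - K, 0):
  V(3,0) = 113.522263; V(3,1) = 34.108721; V(3,2) = 0.000000; V(3,3) = 0.000000
Backward induction: V(k, i) = exp(-r*dt) * [p * V(k+1, i) + (1-p) * V(k+1, i+1)]; then take max(V_cont, immediate exercise) for American.
  V(2,0) = exp(-r*dt) * [p*113.522263 + (1-p)*34.108721] = 69.365960; exercise = 69.342253; V(2,0) = max -> 69.365960
  V(2,1) = exp(-r*dt) * [p*34.108721 + (1-p)*0.000000] = 15.569114; exercise = 6.010000; V(2,1) = max -> 15.569114
  V(2,2) = exp(-r*dt) * [p*0.000000 + (1-p)*0.000000] = 0.000000; exercise = 0.000000; V(2,2) = max -> 0.000000
  V(1,0) = exp(-r*dt) * [p*69.365960 + (1-p)*15.569114] = 39.672401; exercise = 34.108721; V(1,0) = max -> 39.672401
  V(1,1) = exp(-r*dt) * [p*15.569114 + (1-p)*0.000000] = 7.106608; exercise = 0.000000; V(1,1) = max -> 7.106608
  V(0,0) = exp(-r*dt) * [p*39.672401 + (1-p)*7.106608] = 21.764861; exercise = 6.010000; V(0,0) = max -> 21.764861


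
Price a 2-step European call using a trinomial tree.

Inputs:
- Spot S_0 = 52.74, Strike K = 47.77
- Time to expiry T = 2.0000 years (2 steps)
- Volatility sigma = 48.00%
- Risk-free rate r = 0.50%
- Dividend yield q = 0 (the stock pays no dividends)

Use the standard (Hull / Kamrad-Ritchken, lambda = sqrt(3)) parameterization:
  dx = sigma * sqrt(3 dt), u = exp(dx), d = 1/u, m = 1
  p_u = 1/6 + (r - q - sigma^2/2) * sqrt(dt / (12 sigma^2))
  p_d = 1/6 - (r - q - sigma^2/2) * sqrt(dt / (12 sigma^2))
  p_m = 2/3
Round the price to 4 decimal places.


Answer: Price = V(0,0) = 14.4360

Derivation:
dt = T/N = 1.000000; dx = sigma*sqrt(3*dt) = 0.831384
u = exp(dx) = 2.296496; d = 1/u = 0.435446
p_u = 0.100392, p_m = 0.666667, p_d = 0.232942
Discount per step: exp(-r*dt) = 0.995012
Stock lattice S(k, j) with j the centered position index:
  k=0: S(0,+0) = 52.7400
  k=1: S(1,-1) = 22.9654; S(1,+0) = 52.7400; S(1,+1) = 121.1172
  k=2: S(2,-2) = 10.0002; S(2,-1) = 22.9654; S(2,+0) = 52.7400; S(2,+1) = 121.1172; S(2,+2) = 278.1451
Terminal payoffs V(N, j) = max(S_T - K, 0):
  V(2,-2) = 0.000000; V(2,-1) = 0.000000; V(2,+0) = 4.970000; V(2,+1) = 73.347187; V(2,+2) = 230.375110
Backward induction: V(k, j) = exp(-r*dt) * [p_u * V(k+1, j+1) + p_m * V(k+1, j) + p_d * V(k+1, j-1)]
  V(1,-1) = exp(-r*dt) * [p_u*4.970000 + p_m*0.000000 + p_d*0.000000] = 0.496458
  V(1,+0) = exp(-r*dt) * [p_u*73.347187 + p_m*4.970000 + p_d*0.000000] = 10.623529
  V(1,+1) = exp(-r*dt) * [p_u*230.375110 + p_m*73.347187 + p_d*4.970000] = 72.818582
  V(0,+0) = exp(-r*dt) * [p_u*72.818582 + p_m*10.623529 + p_d*0.496458] = 14.436016


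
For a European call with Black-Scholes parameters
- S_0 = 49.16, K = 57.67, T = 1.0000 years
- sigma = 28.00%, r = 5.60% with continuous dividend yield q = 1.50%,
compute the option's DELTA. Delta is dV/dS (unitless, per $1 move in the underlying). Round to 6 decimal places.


d1 = -0.2837743676; d2 = -0.5637743676
phi(d1) = 0.3831983729; exp(-qT) = 0.9851119396; exp(-rT) = 0.9455391359
N(d1) = 0.3882916495
Delta = exp(-qT) * N(d1) = 0.9851119396 * 0.3882916495 = 0.382511

Answer: Delta = 0.382511


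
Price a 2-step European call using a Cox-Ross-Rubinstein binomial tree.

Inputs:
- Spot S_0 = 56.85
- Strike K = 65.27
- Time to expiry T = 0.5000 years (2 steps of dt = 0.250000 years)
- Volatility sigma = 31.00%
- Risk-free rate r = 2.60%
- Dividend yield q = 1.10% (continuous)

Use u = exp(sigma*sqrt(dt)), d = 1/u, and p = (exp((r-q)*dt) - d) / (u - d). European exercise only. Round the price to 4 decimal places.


dt = T/N = 0.250000
u = exp(sigma*sqrt(dt)) = 1.167658; d = 1/u = 0.856415
p = (exp((r-q)*dt) - d) / (u - d) = 0.473398
Discount per step: exp(-r*dt) = 0.993521
Stock lattice S(k, i) with i counting down-moves:
  k=0: S(0,0) = 56.8500
  k=1: S(1,0) = 66.3814; S(1,1) = 48.6872
  k=2: S(2,0) = 77.5107; S(2,1) = 56.8500; S(2,2) = 41.6965
Terminal payoffs V(N, i) = max(S_T - K, 0):
  V(2,0) = 12.240718; V(2,1) = 0.000000; V(2,2) = 0.000000
Backward induction: V(k, i) = exp(-r*dt) * [p * V(k+1, i) + (1-p) * V(k+1, i+1)].
  V(1,0) = exp(-r*dt) * [p*12.240718 + (1-p)*0.000000] = 5.757194
  V(1,1) = exp(-r*dt) * [p*0.000000 + (1-p)*0.000000] = 0.000000
  V(0,0) = exp(-r*dt) * [p*5.757194 + (1-p)*0.000000] = 2.707789

Answer: Price = V(0,0) = 2.7078


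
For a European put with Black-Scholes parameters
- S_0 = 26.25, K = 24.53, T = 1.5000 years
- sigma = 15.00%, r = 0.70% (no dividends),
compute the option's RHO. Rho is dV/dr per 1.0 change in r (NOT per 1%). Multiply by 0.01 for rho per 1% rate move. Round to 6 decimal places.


Answer: Rho = -13.439875

Derivation:
d1 = 0.5178990498; d2 = 0.3341873191
phi(d1) = 0.3488726769; exp(-qT) = 1.0000000000; exp(-rT) = 0.9895549326
N(-d2) = 0.3691191062
Rho = -K*T*exp(-rT)*N(-d2) = -24.5300 * 1.5000 * 0.9895549326 * 0.3691191062 = -13.439875


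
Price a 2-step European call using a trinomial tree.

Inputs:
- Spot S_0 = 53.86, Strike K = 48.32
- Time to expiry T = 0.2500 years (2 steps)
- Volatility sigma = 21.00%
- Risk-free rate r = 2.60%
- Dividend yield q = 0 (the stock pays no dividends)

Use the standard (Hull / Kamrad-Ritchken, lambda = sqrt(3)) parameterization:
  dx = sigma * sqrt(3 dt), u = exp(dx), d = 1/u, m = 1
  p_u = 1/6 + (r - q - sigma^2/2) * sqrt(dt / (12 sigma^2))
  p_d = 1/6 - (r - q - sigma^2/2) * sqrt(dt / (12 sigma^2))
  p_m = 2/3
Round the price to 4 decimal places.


Answer: Price = V(0,0) = 6.2424

Derivation:
dt = T/N = 0.125000; dx = sigma*sqrt(3*dt) = 0.128598
u = exp(dx) = 1.137233; d = 1/u = 0.879327
p_u = 0.168586, p_m = 0.666667, p_d = 0.164747
Discount per step: exp(-r*dt) = 0.996755
Stock lattice S(k, j) with j the centered position index:
  k=0: S(0,+0) = 53.8600
  k=1: S(1,-1) = 47.3606; S(1,+0) = 53.8600; S(1,+1) = 61.2514
  k=2: S(2,-2) = 41.6454; S(2,-1) = 47.3606; S(2,+0) = 53.8600; S(2,+1) = 61.2514; S(2,+2) = 69.6571
Terminal payoffs V(N, j) = max(S_T - K, 0):
  V(2,-2) = 0.000000; V(2,-1) = 0.000000; V(2,+0) = 5.540000; V(2,+1) = 12.931375; V(2,+2) = 21.337091
Backward induction: V(k, j) = exp(-r*dt) * [p_u * V(k+1, j+1) + p_m * V(k+1, j) + p_d * V(k+1, j-1)]
  V(1,-1) = exp(-r*dt) * [p_u*5.540000 + p_m*0.000000 + p_d*0.000000] = 0.930938
  V(1,+0) = exp(-r*dt) * [p_u*12.931375 + p_m*5.540000 + p_d*0.000000] = 5.854330
  V(1,+1) = exp(-r*dt) * [p_u*21.337091 + p_m*12.931375 + p_d*5.540000] = 13.088153
  V(0,+0) = exp(-r*dt) * [p_u*13.088153 + p_m*5.854330 + p_d*0.930938] = 6.242420


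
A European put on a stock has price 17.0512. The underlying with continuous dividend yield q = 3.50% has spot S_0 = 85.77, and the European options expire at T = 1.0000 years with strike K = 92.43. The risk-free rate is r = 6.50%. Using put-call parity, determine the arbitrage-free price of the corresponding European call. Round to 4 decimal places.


Answer: Call price = 13.2580

Derivation:
Put-call parity: C - P = S_0 * exp(-qT) - K * exp(-rT).
S_0 * exp(-qT) = 85.7700 * 0.96560542 = 82.81997655
K * exp(-rT) = 92.4300 * 0.93706746 = 86.61314564
C = P + S*exp(-qT) - K*exp(-rT)
C = 17.0512 + 82.81997655 - 86.61314564 = 13.2580


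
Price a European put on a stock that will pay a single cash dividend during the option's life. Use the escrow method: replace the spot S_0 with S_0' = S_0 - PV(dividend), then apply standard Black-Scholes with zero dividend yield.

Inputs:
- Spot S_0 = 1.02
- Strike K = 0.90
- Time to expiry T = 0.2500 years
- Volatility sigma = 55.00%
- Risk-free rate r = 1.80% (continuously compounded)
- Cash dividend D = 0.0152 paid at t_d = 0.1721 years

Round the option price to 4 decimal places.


PV(D) = D * exp(-r * t_d) = 0.0152 * 0.99690699 = 0.01515299
S_0' = S_0 - PV(D) = 1.0200 - 0.01515299 = 1.00484701
d1 = (ln(S_0'/K) + (r + sigma^2/2)*T) / (sigma*sqrt(T)) = 0.55457571
d2 = d1 - sigma*sqrt(T) = 0.27957571
exp(-rT) = 0.99551011
N(-d1) = 0.28959245; N(-d2) = 0.38990152
P = K * exp(-rT) * N(-d2) - S_0' * N(-d1) = 0.9000 * 0.99551011 * 0.38990152 - 1.00484701 * 0.28959245 = 0.0583

Answer: Price = 0.0583


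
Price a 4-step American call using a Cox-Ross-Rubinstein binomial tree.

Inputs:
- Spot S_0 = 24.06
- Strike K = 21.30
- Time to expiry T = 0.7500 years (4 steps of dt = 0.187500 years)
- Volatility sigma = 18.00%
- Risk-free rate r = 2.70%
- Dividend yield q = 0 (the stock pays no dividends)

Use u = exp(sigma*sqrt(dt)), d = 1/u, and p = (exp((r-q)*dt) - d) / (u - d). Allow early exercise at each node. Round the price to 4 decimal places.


dt = T/N = 0.187500
u = exp(sigma*sqrt(dt)) = 1.081060; d = 1/u = 0.925018
p = (exp((r-q)*dt) - d) / (u - d) = 0.513050
Discount per step: exp(-r*dt) = 0.994950
Stock lattice S(k, i) with i counting down-moves:
  k=0: S(0,0) = 24.0600
  k=1: S(1,0) = 26.0103; S(1,1) = 22.2559
  k=2: S(2,0) = 28.1187; S(2,1) = 24.0600; S(2,2) = 20.5871
  k=3: S(3,0) = 30.3980; S(3,1) = 26.0103; S(3,2) = 22.2559; S(3,3) = 19.0435
  k=4: S(4,0) = 32.8621; S(4,1) = 28.1187; S(4,2) = 24.0600; S(4,3) = 20.5871; S(4,4) = 17.6155
Terminal payoffs V(N, i) = max(S_T - K, 0):
  V(4,0) = 11.562095; V(4,1) = 6.818713; V(4,2) = 2.760000; V(4,3) = 0.000000; V(4,4) = 0.000000
Backward induction: V(k, i) = exp(-r*dt) * [p * V(k+1, i) + (1-p) * V(k+1, i+1)]; then take max(V_cont, immediate exercise) for American.
  V(3,0) = exp(-r*dt) * [p*11.562095 + (1-p)*6.818713] = 9.205582; exercise = 9.098023; V(3,0) = max -> 9.205582
  V(3,1) = exp(-r*dt) * [p*6.818713 + (1-p)*2.760000] = 4.817869; exercise = 4.710310; V(3,1) = max -> 4.817869
  V(3,2) = exp(-r*dt) * [p*2.760000 + (1-p)*0.000000] = 1.408867; exercise = 0.955929; V(3,2) = max -> 1.408867
  V(3,3) = exp(-r*dt) * [p*0.000000 + (1-p)*0.000000] = 0.000000; exercise = 0.000000; V(3,3) = max -> 0.000000
  V(2,0) = exp(-r*dt) * [p*9.205582 + (1-p)*4.817869] = 7.033287; exercise = 6.818713; V(2,0) = max -> 7.033287
  V(2,1) = exp(-r*dt) * [p*4.817869 + (1-p)*1.408867] = 3.141908; exercise = 2.760000; V(2,1) = max -> 3.141908
  V(2,2) = exp(-r*dt) * [p*1.408867 + (1-p)*0.000000] = 0.719168; exercise = 0.000000; V(2,2) = max -> 0.719168
  V(1,0) = exp(-r*dt) * [p*7.033287 + (1-p)*3.141908] = 5.112431; exercise = 4.710310; V(1,0) = max -> 5.112431
  V(1,1) = exp(-r*dt) * [p*3.141908 + (1-p)*0.719168] = 1.952246; exercise = 0.955929; V(1,1) = max -> 1.952246
  V(0,0) = exp(-r*dt) * [p*5.112431 + (1-p)*1.952246] = 3.555532; exercise = 2.760000; V(0,0) = max -> 3.555532

Answer: Price = V(0,0) = 3.5555


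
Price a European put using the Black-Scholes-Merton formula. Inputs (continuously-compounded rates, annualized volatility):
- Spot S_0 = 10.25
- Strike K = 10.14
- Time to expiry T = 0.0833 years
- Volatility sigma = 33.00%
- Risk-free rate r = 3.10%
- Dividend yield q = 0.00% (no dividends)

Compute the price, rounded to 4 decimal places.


d1 = (ln(S/K) + (r - q + 0.5*sigma^2) * T) / (sigma * sqrt(T)) = 0.18801963
d2 = d1 - sigma * sqrt(T) = 0.09277589
exp(-rT) = 0.99742103; exp(-qT) = 1.00000000
P = K * exp(-rT) * N(-d2) - S_0 * exp(-qT) * N(-d1)
N(-d1) = 0.42543063; N(-d2) = 0.46304080
P = 10.1400 * 0.99742103 * 0.46304080 - 10.2500 * 1.00000000 * 0.42543063 = 0.3225

Answer: Price = 0.3225


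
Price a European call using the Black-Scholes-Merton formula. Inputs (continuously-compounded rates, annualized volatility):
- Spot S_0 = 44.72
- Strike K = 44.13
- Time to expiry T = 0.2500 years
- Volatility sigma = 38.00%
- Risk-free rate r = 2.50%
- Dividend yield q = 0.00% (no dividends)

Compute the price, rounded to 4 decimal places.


d1 = (ln(S/K) + (r - q + 0.5*sigma^2) * T) / (sigma * sqrt(T)) = 0.19779477
d2 = d1 - sigma * sqrt(T) = 0.00779477
exp(-rT) = 0.99376949; exp(-qT) = 1.00000000
C = S_0 * exp(-qT) * N(d1) - K * exp(-rT) * N(d2)
N(d1) = 0.57839718; N(d2) = 0.50310963
C = 44.7200 * 1.00000000 * 0.57839718 - 44.1300 * 0.99376949 * 0.50310963 = 3.8020

Answer: Price = 3.8020


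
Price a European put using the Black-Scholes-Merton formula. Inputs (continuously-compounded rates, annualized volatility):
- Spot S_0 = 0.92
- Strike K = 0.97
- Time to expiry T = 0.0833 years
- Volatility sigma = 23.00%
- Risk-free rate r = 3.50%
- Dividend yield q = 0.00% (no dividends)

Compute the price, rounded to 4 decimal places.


d1 = (ln(S/K) + (r - q + 0.5*sigma^2) * T) / (sigma * sqrt(T)) = -0.72012919
d2 = d1 - sigma * sqrt(T) = -0.78651119
exp(-rT) = 0.99708875; exp(-qT) = 1.00000000
P = K * exp(-rT) * N(-d2) - S_0 * exp(-qT) * N(-d1)
N(-d1) = 0.76427727; N(-d2) = 0.78421597
P = 0.9700 * 0.99708875 * 0.78421597 - 0.9200 * 1.00000000 * 0.76427727 = 0.0553

Answer: Price = 0.0553


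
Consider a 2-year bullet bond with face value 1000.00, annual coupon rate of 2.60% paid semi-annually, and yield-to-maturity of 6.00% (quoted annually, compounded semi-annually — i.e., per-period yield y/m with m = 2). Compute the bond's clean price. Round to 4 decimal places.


Answer: Price = 936.8093

Derivation:
Coupon per period c = face * coupon_rate / m = 13.000000
Periods per year m = 2; per-period yield y/m = 0.030000
Number of cashflows N = 4
Cashflows (t years, CF_t, discount factor 1/(1+y/m)^(m*t), PV):
  t = 0.5000: CF_t = 13.000000, DF = 0.970874, PV = 12.621359
  t = 1.0000: CF_t = 13.000000, DF = 0.942596, PV = 12.253747
  t = 1.5000: CF_t = 13.000000, DF = 0.915142, PV = 11.896842
  t = 2.0000: CF_t = 1013.000000, DF = 0.888487, PV = 900.037380
Price P = sum_t PV_t = 936.809327


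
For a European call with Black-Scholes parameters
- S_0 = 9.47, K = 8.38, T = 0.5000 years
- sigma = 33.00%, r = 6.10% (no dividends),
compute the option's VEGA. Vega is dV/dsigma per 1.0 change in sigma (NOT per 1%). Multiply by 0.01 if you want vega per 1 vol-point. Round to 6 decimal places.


Answer: Vega = 1.983923

Derivation:
d1 = 0.7714148975; d2 = 0.5380696598
phi(d1) = 0.2962715030; exp(-qT) = 1.0000000000; exp(-rT) = 0.9699604321
Vega = S * exp(-qT) * phi(d1) * sqrt(T) = 9.4700 * 1.0000000000 * 0.2962715030 * 0.7071067812 = 1.983923


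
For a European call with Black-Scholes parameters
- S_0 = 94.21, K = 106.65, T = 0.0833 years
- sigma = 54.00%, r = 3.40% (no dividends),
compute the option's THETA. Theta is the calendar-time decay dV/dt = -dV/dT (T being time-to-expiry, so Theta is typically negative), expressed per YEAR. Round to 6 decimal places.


Answer: Theta = -28.235025

Derivation:
d1 = -0.6996881493; d2 = -0.8555415419
phi(d1) = 0.3123220893; exp(-qT) = 1.0000000000; exp(-rT) = 0.9971718069
Theta = -S*exp(-qT)*phi(d1)*sigma/(2*sqrt(T)) - r*K*exp(-rT)*N(d2) + q*S*exp(-qT)*N(d1)
N(d1) = 0.2420610395; N(d2) = 0.1961257084; sqrt(T) = 0.2886173938
Term 1 = -94.2100 * 1.0000000000 * 0.3123220893 * 0.5400 / (2 * 0.2886173938) = -27.5258645513
Term 2 = -0.0340 * 106.6500 * 0.9971718069 * 0.1961257084 = -0.7091601011
Term 3 = 0 (no dividend yield, q = 0)
Theta = -27.5258645513 + (-0.7091601011) + (0.0000000000) = -28.235025


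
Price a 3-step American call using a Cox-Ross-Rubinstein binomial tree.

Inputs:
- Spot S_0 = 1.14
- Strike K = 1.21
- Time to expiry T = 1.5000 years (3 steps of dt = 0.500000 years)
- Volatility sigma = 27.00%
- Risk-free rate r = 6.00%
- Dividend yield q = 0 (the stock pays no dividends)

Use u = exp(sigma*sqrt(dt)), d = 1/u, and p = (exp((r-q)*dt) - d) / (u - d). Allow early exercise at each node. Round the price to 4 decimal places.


dt = T/N = 0.500000
u = exp(sigma*sqrt(dt)) = 1.210361; d = 1/u = 0.826200
p = (exp((r-q)*dt) - d) / (u - d) = 0.531690
Discount per step: exp(-r*dt) = 0.970446
Stock lattice S(k, i) with i counting down-moves:
  k=0: S(0,0) = 1.1400
  k=1: S(1,0) = 1.3798; S(1,1) = 0.9419
  k=2: S(2,0) = 1.6701; S(2,1) = 1.1400; S(2,2) = 0.7782
  k=3: S(3,0) = 2.0214; S(3,1) = 1.3798; S(3,2) = 0.9419; S(3,3) = 0.6429
Terminal payoffs V(N, i) = max(S_T - K, 0):
  V(3,0) = 0.811389; V(3,1) = 0.169812; V(3,2) = 0.000000; V(3,3) = 0.000000
Backward induction: V(k, i) = exp(-r*dt) * [p * V(k+1, i) + (1-p) * V(k+1, i+1)]; then take max(V_cont, immediate exercise) for American.
  V(2,0) = exp(-r*dt) * [p*0.811389 + (1-p)*0.169812] = 0.495832; exercise = 0.460071; V(2,0) = max -> 0.495832
  V(2,1) = exp(-r*dt) * [p*0.169812 + (1-p)*0.000000] = 0.087619; exercise = 0.000000; V(2,1) = max -> 0.087619
  V(2,2) = exp(-r*dt) * [p*0.000000 + (1-p)*0.000000] = 0.000000; exercise = 0.000000; V(2,2) = max -> 0.000000
  V(1,0) = exp(-r*dt) * [p*0.495832 + (1-p)*0.087619] = 0.295657; exercise = 0.169812; V(1,0) = max -> 0.295657
  V(1,1) = exp(-r*dt) * [p*0.087619 + (1-p)*0.000000] = 0.045209; exercise = 0.000000; V(1,1) = max -> 0.045209
  V(0,0) = exp(-r*dt) * [p*0.295657 + (1-p)*0.045209] = 0.173098; exercise = 0.000000; V(0,0) = max -> 0.173098

Answer: Price = V(0,0) = 0.1731


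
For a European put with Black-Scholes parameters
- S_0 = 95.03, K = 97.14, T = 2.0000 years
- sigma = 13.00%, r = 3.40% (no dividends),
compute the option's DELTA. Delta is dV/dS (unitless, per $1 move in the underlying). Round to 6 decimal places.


d1 = 0.3423451732; d2 = 0.1584974101
phi(d1) = 0.3762360116; exp(-qT) = 1.0000000000; exp(-rT) = 0.9342604736
N(-d1) = 0.3660455719
Delta = -exp(-qT) * N(-d1) = -1.0000000000 * 0.3660455719 = -0.366046

Answer: Delta = -0.366046


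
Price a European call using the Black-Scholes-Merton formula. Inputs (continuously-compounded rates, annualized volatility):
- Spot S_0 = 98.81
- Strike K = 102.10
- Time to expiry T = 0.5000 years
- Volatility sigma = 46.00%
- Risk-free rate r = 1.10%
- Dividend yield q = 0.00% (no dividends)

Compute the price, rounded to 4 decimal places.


Answer: Price = 11.6220

Derivation:
d1 = (ln(S/K) + (r - q + 0.5*sigma^2) * T) / (sigma * sqrt(T)) = 0.07884575
d2 = d1 - sigma * sqrt(T) = -0.24642337
exp(-rT) = 0.99451510; exp(-qT) = 1.00000000
C = S_0 * exp(-qT) * N(d1) - K * exp(-rT) * N(d2)
N(d1) = 0.53142234; N(d2) = 0.40267726
C = 98.8100 * 1.00000000 * 0.53142234 - 102.1000 * 0.99451510 * 0.40267726 = 11.6220


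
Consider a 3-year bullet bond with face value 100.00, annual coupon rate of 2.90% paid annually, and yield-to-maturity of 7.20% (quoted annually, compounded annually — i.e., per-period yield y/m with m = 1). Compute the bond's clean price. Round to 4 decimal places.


Answer: Price = 88.7565

Derivation:
Coupon per period c = face * coupon_rate / m = 2.900000
Periods per year m = 1; per-period yield y/m = 0.072000
Number of cashflows N = 3
Cashflows (t years, CF_t, discount factor 1/(1+y/m)^(m*t), PV):
  t = 1.0000: CF_t = 2.900000, DF = 0.932836, PV = 2.705224
  t = 2.0000: CF_t = 2.900000, DF = 0.870183, PV = 2.523530
  t = 3.0000: CF_t = 102.900000, DF = 0.811738, PV = 83.527795
Price P = sum_t PV_t = 88.756549


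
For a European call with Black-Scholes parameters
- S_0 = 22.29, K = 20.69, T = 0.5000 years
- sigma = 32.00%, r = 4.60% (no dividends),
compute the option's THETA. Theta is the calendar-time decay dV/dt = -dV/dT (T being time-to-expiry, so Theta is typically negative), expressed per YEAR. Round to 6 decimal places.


Answer: Theta = -2.316380

Derivation:
d1 = 0.5439757249; d2 = 0.3177015549
phi(d1) = 0.3440757894; exp(-qT) = 1.0000000000; exp(-rT) = 0.9772624838
Theta = -S*exp(-qT)*phi(d1)*sigma/(2*sqrt(T)) - r*K*exp(-rT)*N(d2) + q*S*exp(-qT)*N(d1)
N(d1) = 0.7067709112; N(d2) = 0.6246443342; sqrt(T) = 0.7071067812
Term 1 = -22.2900 * 1.0000000000 * 0.3440757894 * 0.3200 / (2 * 0.7071067812) = -1.7353982849
Term 2 = -0.0460 * 20.6900 * 0.9772624838 * 0.6246443342 = -0.5809815680
Term 3 = 0 (no dividend yield, q = 0)
Theta = -1.7353982849 + (-0.5809815680) + (0.0000000000) = -2.316380


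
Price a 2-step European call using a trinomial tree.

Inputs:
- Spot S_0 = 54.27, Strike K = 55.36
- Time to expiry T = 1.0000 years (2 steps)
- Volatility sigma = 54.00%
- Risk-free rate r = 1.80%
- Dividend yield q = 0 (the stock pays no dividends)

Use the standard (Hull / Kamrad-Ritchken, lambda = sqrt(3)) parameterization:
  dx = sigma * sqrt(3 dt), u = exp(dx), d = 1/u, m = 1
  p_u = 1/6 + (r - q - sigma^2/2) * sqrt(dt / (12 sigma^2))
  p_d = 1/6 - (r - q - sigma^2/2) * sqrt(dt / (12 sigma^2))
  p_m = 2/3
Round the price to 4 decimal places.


dt = T/N = 0.500000; dx = sigma*sqrt(3*dt) = 0.661362
u = exp(dx) = 1.937430; d = 1/u = 0.516148
p_u = 0.118357, p_m = 0.666667, p_d = 0.214976
Discount per step: exp(-r*dt) = 0.991040
Stock lattice S(k, j) with j the centered position index:
  k=0: S(0,+0) = 54.2700
  k=1: S(1,-1) = 28.0113; S(1,+0) = 54.2700; S(1,+1) = 105.1443
  k=2: S(2,-2) = 14.4580; S(2,-1) = 28.0113; S(2,+0) = 54.2700; S(2,+1) = 105.1443; S(2,+2) = 203.7097
Terminal payoffs V(N, j) = max(S_T - K, 0):
  V(2,-2) = 0.000000; V(2,-1) = 0.000000; V(2,+0) = 0.000000; V(2,+1) = 49.784313; V(2,+2) = 148.349722
Backward induction: V(k, j) = exp(-r*dt) * [p_u * V(k+1, j+1) + p_m * V(k+1, j) + p_d * V(k+1, j-1)]
  V(1,-1) = exp(-r*dt) * [p_u*0.000000 + p_m*0.000000 + p_d*0.000000] = 0.000000
  V(1,+0) = exp(-r*dt) * [p_u*49.784313 + p_m*0.000000 + p_d*0.000000] = 5.839543
  V(1,+1) = exp(-r*dt) * [p_u*148.349722 + p_m*49.784313 + p_d*0.000000] = 50.293131
  V(0,+0) = exp(-r*dt) * [p_u*50.293131 + p_m*5.839543 + p_d*0.000000] = 9.757375

Answer: Price = V(0,0) = 9.7574


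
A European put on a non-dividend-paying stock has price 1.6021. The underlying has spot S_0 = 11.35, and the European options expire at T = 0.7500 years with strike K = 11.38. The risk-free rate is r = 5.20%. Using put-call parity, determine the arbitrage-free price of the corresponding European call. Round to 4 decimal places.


Answer: Call price = 2.0074

Derivation:
Put-call parity: C - P = S_0 * exp(-qT) - K * exp(-rT).
S_0 * exp(-qT) = 11.3500 * 1.00000000 = 11.35000000
K * exp(-rT) = 11.3800 * 0.96175071 = 10.94472307
C = P + S*exp(-qT) - K*exp(-rT)
C = 1.6021 + 11.35000000 - 10.94472307 = 2.0074


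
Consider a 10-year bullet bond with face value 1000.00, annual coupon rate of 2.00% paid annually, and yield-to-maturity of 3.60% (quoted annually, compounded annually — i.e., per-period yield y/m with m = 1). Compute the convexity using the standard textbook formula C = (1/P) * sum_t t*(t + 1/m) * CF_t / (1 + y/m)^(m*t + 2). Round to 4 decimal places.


Coupon per period c = face * coupon_rate / m = 20.000000
Periods per year m = 1; per-period yield y/m = 0.036000
Number of cashflows N = 10
Cashflows (t years, CF_t, discount factor 1/(1+y/m)^(m*t), PV):
  t = 1.0000: CF_t = 20.000000, DF = 0.965251, PV = 19.305019
  t = 2.0000: CF_t = 20.000000, DF = 0.931709, PV = 18.634189
  t = 3.0000: CF_t = 20.000000, DF = 0.899333, PV = 17.986668
  t = 4.0000: CF_t = 20.000000, DF = 0.868082, PV = 17.361649
  t = 5.0000: CF_t = 20.000000, DF = 0.837917, PV = 16.758349
  t = 6.0000: CF_t = 20.000000, DF = 0.808801, PV = 16.176012
  t = 7.0000: CF_t = 20.000000, DF = 0.780696, PV = 15.613911
  t = 8.0000: CF_t = 20.000000, DF = 0.753567, PV = 15.071343
  t = 9.0000: CF_t = 20.000000, DF = 0.727381, PV = 14.547628
  t = 10.0000: CF_t = 1020.000000, DF = 0.702106, PV = 716.147727
Price P = sum_t PV_t = 867.602495
Convexity numerator sum_t t*(t + 1/m) * CF_t / (1+y/m)^(m*t + 2):
  t = 1.0000: term = 35.973337
  t = 2.0000: term = 104.169895
  t = 3.0000: term = 201.100182
  t = 4.0000: term = 323.520242
  t = 5.0000: term = 468.417339
  t = 6.0000: term = 632.996404
  t = 7.0000: term = 814.667187
  t = 8.0000: term = 1011.032085
  t = 9.0000: term = 1219.874620
  t = 10.0000: term = 73396.574606
Convexity = (1/P) * sum = 78208.325896 / 867.602495 = 90.143039

Answer: Convexity = 90.1430


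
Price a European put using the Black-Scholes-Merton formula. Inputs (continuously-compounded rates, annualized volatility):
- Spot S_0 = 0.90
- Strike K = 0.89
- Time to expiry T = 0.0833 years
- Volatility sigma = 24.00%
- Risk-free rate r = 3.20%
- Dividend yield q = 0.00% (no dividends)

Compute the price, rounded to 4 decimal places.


d1 = (ln(S/K) + (r - q + 0.5*sigma^2) * T) / (sigma * sqrt(T)) = 0.23442137
d2 = d1 - sigma * sqrt(T) = 0.16515320
exp(-rT) = 0.99733795; exp(-qT) = 1.00000000
P = K * exp(-rT) * N(-d2) - S_0 * exp(-qT) * N(-d1)
N(-d1) = 0.40732893; N(-d2) = 0.43441170
P = 0.8900 * 0.99733795 * 0.43441170 - 0.9000 * 1.00000000 * 0.40732893 = 0.0190

Answer: Price = 0.0190


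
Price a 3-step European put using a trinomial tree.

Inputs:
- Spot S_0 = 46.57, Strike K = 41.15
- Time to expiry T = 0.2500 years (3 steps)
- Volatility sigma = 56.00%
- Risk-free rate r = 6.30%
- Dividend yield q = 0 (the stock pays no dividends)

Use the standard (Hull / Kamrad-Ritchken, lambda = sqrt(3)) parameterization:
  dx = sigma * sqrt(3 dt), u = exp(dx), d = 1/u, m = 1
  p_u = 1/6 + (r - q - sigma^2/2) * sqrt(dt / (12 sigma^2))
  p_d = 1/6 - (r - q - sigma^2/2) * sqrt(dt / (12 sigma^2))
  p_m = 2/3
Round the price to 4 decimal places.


dt = T/N = 0.083333; dx = sigma*sqrt(3*dt) = 0.280000
u = exp(dx) = 1.323130; d = 1/u = 0.755784
p_u = 0.152708, p_m = 0.666667, p_d = 0.180625
Discount per step: exp(-r*dt) = 0.994764
Stock lattice S(k, j) with j the centered position index:
  k=0: S(0,+0) = 46.5700
  k=1: S(1,-1) = 35.1968; S(1,+0) = 46.5700; S(1,+1) = 61.6182
  k=2: S(2,-2) = 26.6012; S(2,-1) = 35.1968; S(2,+0) = 46.5700; S(2,+1) = 61.6182; S(2,+2) = 81.5288
  k=3: S(3,-3) = 20.1048; S(3,-2) = 26.6012; S(3,-1) = 35.1968; S(3,+0) = 46.5700; S(3,+1) = 61.6182; S(3,+2) = 81.5288; S(3,+3) = 107.8732
Terminal payoffs V(N, j) = max(K - S_T, 0):
  V(3,-3) = 21.045241; V(3,-2) = 14.548794; V(3,-1) = 5.953151; V(3,+0) = 0.000000; V(3,+1) = 0.000000; V(3,+2) = 0.000000; V(3,+3) = 0.000000
Backward induction: V(k, j) = exp(-r*dt) * [p_u * V(k+1, j+1) + p_m * V(k+1, j) + p_d * V(k+1, j-1)]
  V(2,-2) = exp(-r*dt) * [p_u*5.953151 + p_m*14.548794 + p_d*21.045241] = 14.334136
  V(2,-1) = exp(-r*dt) * [p_u*0.000000 + p_m*5.953151 + p_d*14.548794] = 6.562102
  V(2,+0) = exp(-r*dt) * [p_u*0.000000 + p_m*0.000000 + p_d*5.953151] = 1.069657
  V(2,+1) = exp(-r*dt) * [p_u*0.000000 + p_m*0.000000 + p_d*0.000000] = 0.000000
  V(2,+2) = exp(-r*dt) * [p_u*0.000000 + p_m*0.000000 + p_d*0.000000] = 0.000000
  V(1,-1) = exp(-r*dt) * [p_u*1.069657 + p_m*6.562102 + p_d*14.334136] = 7.089864
  V(1,+0) = exp(-r*dt) * [p_u*0.000000 + p_m*1.069657 + p_d*6.562102] = 1.888444
  V(1,+1) = exp(-r*dt) * [p_u*0.000000 + p_m*0.000000 + p_d*1.069657] = 0.192195
  V(0,+0) = exp(-r*dt) * [p_u*0.192195 + p_m*1.888444 + p_d*7.089864] = 2.555468

Answer: Price = V(0,0) = 2.5555


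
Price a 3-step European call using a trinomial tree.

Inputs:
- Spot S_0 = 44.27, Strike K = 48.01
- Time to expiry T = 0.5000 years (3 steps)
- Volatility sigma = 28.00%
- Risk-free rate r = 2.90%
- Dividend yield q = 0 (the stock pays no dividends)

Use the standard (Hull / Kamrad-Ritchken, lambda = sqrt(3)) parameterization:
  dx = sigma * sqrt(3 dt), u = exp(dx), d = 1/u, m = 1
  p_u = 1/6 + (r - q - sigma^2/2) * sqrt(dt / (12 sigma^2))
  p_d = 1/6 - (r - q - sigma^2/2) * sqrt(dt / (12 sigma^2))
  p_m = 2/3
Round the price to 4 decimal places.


Answer: Price = V(0,0) = 2.4087

Derivation:
dt = T/N = 0.166667; dx = sigma*sqrt(3*dt) = 0.197990
u = exp(dx) = 1.218950; d = 1/u = 0.820378
p_u = 0.162374, p_m = 0.666667, p_d = 0.170960
Discount per step: exp(-r*dt) = 0.995178
Stock lattice S(k, j) with j the centered position index:
  k=0: S(0,+0) = 44.2700
  k=1: S(1,-1) = 36.3181; S(1,+0) = 44.2700; S(1,+1) = 53.9629
  k=2: S(2,-2) = 29.7946; S(2,-1) = 36.3181; S(2,+0) = 44.2700; S(2,+1) = 53.9629; S(2,+2) = 65.7781
  k=3: S(3,-3) = 24.4428; S(3,-2) = 29.7946; S(3,-1) = 36.3181; S(3,+0) = 44.2700; S(3,+1) = 53.9629; S(3,+2) = 65.7781; S(3,+3) = 80.1802
Terminal payoffs V(N, j) = max(S_T - K, 0):
  V(3,-3) = 0.000000; V(3,-2) = 0.000000; V(3,-1) = 0.000000; V(3,+0) = 0.000000; V(3,+1) = 5.952920; V(3,+2) = 17.768106; V(3,+3) = 32.170227
Backward induction: V(k, j) = exp(-r*dt) * [p_u * V(k+1, j+1) + p_m * V(k+1, j) + p_d * V(k+1, j-1)]
  V(2,-2) = exp(-r*dt) * [p_u*0.000000 + p_m*0.000000 + p_d*0.000000] = 0.000000
  V(2,-1) = exp(-r*dt) * [p_u*0.000000 + p_m*0.000000 + p_d*0.000000] = 0.000000
  V(2,+0) = exp(-r*dt) * [p_u*5.952920 + p_m*0.000000 + p_d*0.000000] = 0.961936
  V(2,+1) = exp(-r*dt) * [p_u*17.768106 + p_m*5.952920 + p_d*0.000000] = 6.820637
  V(2,+2) = exp(-r*dt) * [p_u*32.170227 + p_m*17.768106 + p_d*5.952920] = 17.999499
  V(1,-1) = exp(-r*dt) * [p_u*0.961936 + p_m*0.000000 + p_d*0.000000] = 0.155440
  V(1,+0) = exp(-r*dt) * [p_u*6.820637 + p_m*0.961936 + p_d*0.000000] = 1.740349
  V(1,+1) = exp(-r*dt) * [p_u*17.999499 + p_m*6.820637 + p_d*0.961936] = 7.597376
  V(0,+0) = exp(-r*dt) * [p_u*7.597376 + p_m*1.740349 + p_d*0.155440] = 2.408749


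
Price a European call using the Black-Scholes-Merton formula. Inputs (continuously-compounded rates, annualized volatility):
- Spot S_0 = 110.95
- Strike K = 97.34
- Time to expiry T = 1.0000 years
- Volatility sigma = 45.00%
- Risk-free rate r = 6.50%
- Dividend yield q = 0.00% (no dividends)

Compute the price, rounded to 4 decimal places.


d1 = (ln(S/K) + (r - q + 0.5*sigma^2) * T) / (sigma * sqrt(T)) = 0.66026588
d2 = d1 - sigma * sqrt(T) = 0.21026588
exp(-rT) = 0.93706746; exp(-qT) = 1.00000000
C = S_0 * exp(-qT) * N(d1) - K * exp(-rT) * N(d2)
N(d1) = 0.74545839; N(d2) = 0.58326992
C = 110.9500 * 1.00000000 * 0.74545839 - 97.3400 * 0.93706746 * 0.58326992 = 29.5061

Answer: Price = 29.5061


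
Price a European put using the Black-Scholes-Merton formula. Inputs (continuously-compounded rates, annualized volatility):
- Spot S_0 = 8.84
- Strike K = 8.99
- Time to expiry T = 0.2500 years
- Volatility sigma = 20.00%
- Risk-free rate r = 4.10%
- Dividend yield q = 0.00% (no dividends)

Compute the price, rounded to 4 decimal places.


d1 = (ln(S/K) + (r - q + 0.5*sigma^2) * T) / (sigma * sqrt(T)) = -0.01575972
d2 = d1 - sigma * sqrt(T) = -0.11575972
exp(-rT) = 0.98980235; exp(-qT) = 1.00000000
P = K * exp(-rT) * N(-d2) - S_0 * exp(-qT) * N(-d1)
N(-d1) = 0.50628696; N(-d2) = 0.54607851
P = 8.9900 * 0.98980235 * 0.54607851 - 8.8400 * 1.00000000 * 0.50628696 = 0.3836

Answer: Price = 0.3836


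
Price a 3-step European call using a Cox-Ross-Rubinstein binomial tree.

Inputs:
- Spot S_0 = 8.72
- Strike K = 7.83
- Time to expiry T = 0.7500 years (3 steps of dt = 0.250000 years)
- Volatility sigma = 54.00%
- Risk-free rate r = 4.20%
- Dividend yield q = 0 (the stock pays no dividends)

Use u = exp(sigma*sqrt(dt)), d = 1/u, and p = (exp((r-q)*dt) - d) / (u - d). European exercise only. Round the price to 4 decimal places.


Answer: Price = V(0,0) = 2.2249

Derivation:
dt = T/N = 0.250000
u = exp(sigma*sqrt(dt)) = 1.309964; d = 1/u = 0.763379
p = (exp((r-q)*dt) - d) / (u - d) = 0.452218
Discount per step: exp(-r*dt) = 0.989555
Stock lattice S(k, i) with i counting down-moves:
  k=0: S(0,0) = 8.7200
  k=1: S(1,0) = 11.4229; S(1,1) = 6.6567
  k=2: S(2,0) = 14.9636; S(2,1) = 8.7200; S(2,2) = 5.0816
  k=3: S(3,0) = 19.6018; S(3,1) = 11.4229; S(3,2) = 6.6567; S(3,3) = 3.8792
Terminal payoffs V(N, i) = max(S_T - K, 0):
  V(3,0) = 11.771758; V(3,1) = 3.592890; V(3,2) = 0.000000; V(3,3) = 0.000000
Backward induction: V(k, i) = exp(-r*dt) * [p * V(k+1, i) + (1-p) * V(k+1, i+1)].
  V(2,0) = exp(-r*dt) * [p*11.771758 + (1-p)*3.592890] = 7.215365
  V(2,1) = exp(-r*dt) * [p*3.592890 + (1-p)*0.000000] = 1.607800
  V(2,2) = exp(-r*dt) * [p*0.000000 + (1-p)*0.000000] = 0.000000
  V(1,0) = exp(-r*dt) * [p*7.215365 + (1-p)*1.607800] = 4.100364
  V(1,1) = exp(-r*dt) * [p*1.607800 + (1-p)*0.000000] = 0.719483
  V(0,0) = exp(-r*dt) * [p*4.100364 + (1-p)*0.719483] = 2.224895


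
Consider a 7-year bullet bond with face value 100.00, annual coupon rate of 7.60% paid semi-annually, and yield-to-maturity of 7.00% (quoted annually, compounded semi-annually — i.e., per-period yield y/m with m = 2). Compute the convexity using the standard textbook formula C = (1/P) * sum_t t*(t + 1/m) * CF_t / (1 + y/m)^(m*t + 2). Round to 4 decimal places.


Answer: Convexity = 35.9945

Derivation:
Coupon per period c = face * coupon_rate / m = 3.800000
Periods per year m = 2; per-period yield y/m = 0.035000
Number of cashflows N = 14
Cashflows (t years, CF_t, discount factor 1/(1+y/m)^(m*t), PV):
  t = 0.5000: CF_t = 3.800000, DF = 0.966184, PV = 3.671498
  t = 1.0000: CF_t = 3.800000, DF = 0.933511, PV = 3.547341
  t = 1.5000: CF_t = 3.800000, DF = 0.901943, PV = 3.427382
  t = 2.0000: CF_t = 3.800000, DF = 0.871442, PV = 3.311480
  t = 2.5000: CF_t = 3.800000, DF = 0.841973, PV = 3.199498
  t = 3.0000: CF_t = 3.800000, DF = 0.813501, PV = 3.091302
  t = 3.5000: CF_t = 3.800000, DF = 0.785991, PV = 2.986766
  t = 4.0000: CF_t = 3.800000, DF = 0.759412, PV = 2.885764
  t = 4.5000: CF_t = 3.800000, DF = 0.733731, PV = 2.788178
  t = 5.0000: CF_t = 3.800000, DF = 0.708919, PV = 2.693891
  t = 5.5000: CF_t = 3.800000, DF = 0.684946, PV = 2.602794
  t = 6.0000: CF_t = 3.800000, DF = 0.661783, PV = 2.514777
  t = 6.5000: CF_t = 3.800000, DF = 0.639404, PV = 2.429736
  t = 7.0000: CF_t = 103.800000, DF = 0.617782, PV = 64.125750
Price P = sum_t PV_t = 103.276156
Convexity numerator sum_t t*(t + 1/m) * CF_t / (1+y/m)^(m*t + 2):
  t = 0.5000: term = 1.713691
  t = 1.0000: term = 4.967221
  t = 1.5000: term = 9.598494
  t = 2.0000: term = 15.456512
  t = 2.5000: term = 22.400742
  t = 3.0000: term = 30.300521
  t = 3.5000: term = 39.034488
  t = 4.0000: term = 48.490047
  t = 4.5000: term = 58.562859
  t = 5.0000: term = 69.156355
  t = 5.5000: term = 80.181281
  t = 6.0000: term = 91.555261
  t = 6.5000: term = 103.202388
  t = 7.0000: term = 3142.758866
Convexity = (1/P) * sum = 3717.378725 / 103.276156 = 35.994550
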